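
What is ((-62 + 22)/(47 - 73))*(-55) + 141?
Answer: 733/13 ≈ 56.385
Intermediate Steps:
((-62 + 22)/(47 - 73))*(-55) + 141 = -40/(-26)*(-55) + 141 = -40*(-1/26)*(-55) + 141 = (20/13)*(-55) + 141 = -1100/13 + 141 = 733/13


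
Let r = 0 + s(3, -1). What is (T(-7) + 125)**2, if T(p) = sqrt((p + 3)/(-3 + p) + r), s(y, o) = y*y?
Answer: (625 + sqrt(235))**2/25 ≈ 16401.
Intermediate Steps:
s(y, o) = y**2
r = 9 (r = 0 + 3**2 = 0 + 9 = 9)
T(p) = sqrt(9 + (3 + p)/(-3 + p)) (T(p) = sqrt((p + 3)/(-3 + p) + 9) = sqrt((3 + p)/(-3 + p) + 9) = sqrt(9 + (3 + p)/(-3 + p)))
(T(-7) + 125)**2 = (sqrt(2)*sqrt((-12 + 5*(-7))/(-3 - 7)) + 125)**2 = (sqrt(2)*sqrt((-12 - 35)/(-10)) + 125)**2 = (sqrt(2)*sqrt(-1/10*(-47)) + 125)**2 = (sqrt(2)*sqrt(47/10) + 125)**2 = (sqrt(2)*(sqrt(470)/10) + 125)**2 = (sqrt(235)/5 + 125)**2 = (125 + sqrt(235)/5)**2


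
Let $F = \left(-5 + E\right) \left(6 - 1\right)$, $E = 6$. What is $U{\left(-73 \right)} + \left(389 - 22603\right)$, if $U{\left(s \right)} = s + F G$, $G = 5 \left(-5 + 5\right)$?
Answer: $-22287$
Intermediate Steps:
$G = 0$ ($G = 5 \cdot 0 = 0$)
$F = 5$ ($F = \left(-5 + 6\right) \left(6 - 1\right) = 1 \cdot 5 = 5$)
$U{\left(s \right)} = s$ ($U{\left(s \right)} = s + 5 \cdot 0 = s + 0 = s$)
$U{\left(-73 \right)} + \left(389 - 22603\right) = -73 + \left(389 - 22603\right) = -73 - 22214 = -22287$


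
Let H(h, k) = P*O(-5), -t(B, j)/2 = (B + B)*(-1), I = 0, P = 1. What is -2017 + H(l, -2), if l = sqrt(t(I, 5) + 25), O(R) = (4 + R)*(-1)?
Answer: -2016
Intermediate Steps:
t(B, j) = 4*B (t(B, j) = -2*(B + B)*(-1) = -2*2*B*(-1) = -(-4)*B = 4*B)
O(R) = -4 - R
l = 5 (l = sqrt(4*0 + 25) = sqrt(0 + 25) = sqrt(25) = 5)
H(h, k) = 1 (H(h, k) = 1*(-4 - 1*(-5)) = 1*(-4 + 5) = 1*1 = 1)
-2017 + H(l, -2) = -2017 + 1 = -2016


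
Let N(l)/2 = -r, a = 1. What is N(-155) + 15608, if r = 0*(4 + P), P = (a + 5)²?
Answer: 15608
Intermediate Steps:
P = 36 (P = (1 + 5)² = 6² = 36)
r = 0 (r = 0*(4 + 36) = 0*40 = 0)
N(l) = 0 (N(l) = 2*(-1*0) = 2*0 = 0)
N(-155) + 15608 = 0 + 15608 = 15608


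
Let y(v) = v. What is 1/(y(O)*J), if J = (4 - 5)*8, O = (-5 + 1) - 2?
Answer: 1/48 ≈ 0.020833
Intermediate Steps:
O = -6 (O = -4 - 2 = -6)
J = -8 (J = -1*8 = -8)
1/(y(O)*J) = 1/(-6*(-8)) = 1/48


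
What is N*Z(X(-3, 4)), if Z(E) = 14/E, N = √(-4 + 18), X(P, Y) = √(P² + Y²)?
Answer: 14*√14/5 ≈ 10.477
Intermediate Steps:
N = √14 ≈ 3.7417
N*Z(X(-3, 4)) = √14*(14/(√((-3)² + 4²))) = √14*(14/(√(9 + 16))) = √14*(14/(√25)) = √14*(14/5) = 14*√14/5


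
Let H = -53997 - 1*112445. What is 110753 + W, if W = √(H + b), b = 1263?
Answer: 110753 + 7*I*√3371 ≈ 1.1075e+5 + 406.42*I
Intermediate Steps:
H = -166442 (H = -53997 - 112445 = -166442)
W = 7*I*√3371 (W = √(-166442 + 1263) = √(-165179) = 7*I*√3371 ≈ 406.42*I)
110753 + W = 110753 + 7*I*√3371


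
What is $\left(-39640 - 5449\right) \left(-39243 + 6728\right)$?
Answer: $1466068835$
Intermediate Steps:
$\left(-39640 - 5449\right) \left(-39243 + 6728\right) = \left(-45089\right) \left(-32515\right) = 1466068835$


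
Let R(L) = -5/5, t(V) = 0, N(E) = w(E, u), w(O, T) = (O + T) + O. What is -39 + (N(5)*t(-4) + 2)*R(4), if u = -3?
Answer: -41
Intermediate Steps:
w(O, T) = T + 2*O
N(E) = -3 + 2*E
R(L) = -1 (R(L) = -5*⅕ = -1)
-39 + (N(5)*t(-4) + 2)*R(4) = -39 + ((-3 + 2*5)*0 + 2)*(-1) = -39 + ((-3 + 10)*0 + 2)*(-1) = -39 + (7*0 + 2)*(-1) = -39 + (0 + 2)*(-1) = -39 + 2*(-1) = -39 - 2 = -41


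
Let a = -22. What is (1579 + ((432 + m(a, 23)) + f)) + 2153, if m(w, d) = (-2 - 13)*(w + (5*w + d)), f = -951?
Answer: 4848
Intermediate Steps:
m(w, d) = -90*w - 15*d (m(w, d) = -15*(w + (d + 5*w)) = -15*(d + 6*w) = -90*w - 15*d)
(1579 + ((432 + m(a, 23)) + f)) + 2153 = (1579 + ((432 + (-90*(-22) - 15*23)) - 951)) + 2153 = (1579 + ((432 + (1980 - 345)) - 951)) + 2153 = (1579 + ((432 + 1635) - 951)) + 2153 = (1579 + (2067 - 951)) + 2153 = (1579 + 1116) + 2153 = 2695 + 2153 = 4848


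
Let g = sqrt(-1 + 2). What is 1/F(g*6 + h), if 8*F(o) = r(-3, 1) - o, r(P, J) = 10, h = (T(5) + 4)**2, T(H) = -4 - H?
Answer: -8/21 ≈ -0.38095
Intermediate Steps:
h = 25 (h = ((-4 - 1*5) + 4)**2 = ((-4 - 5) + 4)**2 = (-9 + 4)**2 = (-5)**2 = 25)
g = 1 (g = sqrt(1) = 1)
F(o) = 5/4 - o/8 (F(o) = (10 - o)/8 = 5/4 - o/8)
1/F(g*6 + h) = 1/(5/4 - (1*6 + 25)/8) = 1/(5/4 - (6 + 25)/8) = 1/(5/4 - 1/8*31) = 1/(5/4 - 31/8) = 1/(-21/8) = -8/21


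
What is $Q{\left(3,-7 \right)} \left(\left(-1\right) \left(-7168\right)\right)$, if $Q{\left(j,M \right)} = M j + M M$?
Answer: $200704$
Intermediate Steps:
$Q{\left(j,M \right)} = M^{2} + M j$ ($Q{\left(j,M \right)} = M j + M^{2} = M^{2} + M j$)
$Q{\left(3,-7 \right)} \left(\left(-1\right) \left(-7168\right)\right) = - 7 \left(-7 + 3\right) \left(\left(-1\right) \left(-7168\right)\right) = \left(-7\right) \left(-4\right) 7168 = 28 \cdot 7168 = 200704$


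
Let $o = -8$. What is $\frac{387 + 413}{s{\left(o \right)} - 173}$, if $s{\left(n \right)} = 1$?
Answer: $- \frac{200}{43} \approx -4.6512$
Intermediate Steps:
$\frac{387 + 413}{s{\left(o \right)} - 173} = \frac{387 + 413}{1 - 173} = \frac{800}{-172} = 800 \left(- \frac{1}{172}\right) = - \frac{200}{43}$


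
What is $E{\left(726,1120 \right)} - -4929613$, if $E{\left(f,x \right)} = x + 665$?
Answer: $4931398$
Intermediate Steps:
$E{\left(f,x \right)} = 665 + x$
$E{\left(726,1120 \right)} - -4929613 = \left(665 + 1120\right) - -4929613 = 1785 + 4929613 = 4931398$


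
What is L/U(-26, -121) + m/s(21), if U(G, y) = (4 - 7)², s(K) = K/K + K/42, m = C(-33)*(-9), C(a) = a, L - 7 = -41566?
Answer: -13259/3 ≈ -4419.7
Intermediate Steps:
L = -41559 (L = 7 - 41566 = -41559)
m = 297 (m = -33*(-9) = 297)
s(K) = 1 + K/42 (s(K) = 1 + K*(1/42) = 1 + K/42)
U(G, y) = 9 (U(G, y) = (-3)² = 9)
L/U(-26, -121) + m/s(21) = -41559/9 + 297/(1 + (1/42)*21) = -41559*⅑ + 297/(1 + ½) = -13853/3 + 297/(3/2) = -13853/3 + 297*(⅔) = -13853/3 + 198 = -13259/3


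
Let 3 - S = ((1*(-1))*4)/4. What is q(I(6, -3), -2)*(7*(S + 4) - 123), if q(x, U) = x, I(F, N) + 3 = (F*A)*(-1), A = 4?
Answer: 1809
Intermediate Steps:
I(F, N) = -3 - 4*F (I(F, N) = -3 + (F*4)*(-1) = -3 + (4*F)*(-1) = -3 - 4*F)
S = 4 (S = 3 - (1*(-1))*4/4 = 3 - (-1*4)/4 = 3 - (-4)/4 = 3 - 1*(-1) = 3 + 1 = 4)
q(I(6, -3), -2)*(7*(S + 4) - 123) = (-3 - 4*6)*(7*(4 + 4) - 123) = (-3 - 24)*(7*8 - 123) = -27*(56 - 123) = -27*(-67) = 1809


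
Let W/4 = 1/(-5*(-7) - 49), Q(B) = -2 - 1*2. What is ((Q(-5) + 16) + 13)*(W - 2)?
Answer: -400/7 ≈ -57.143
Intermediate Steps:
Q(B) = -4 (Q(B) = -2 - 2 = -4)
W = -2/7 (W = 4/(-5*(-7) - 49) = 4/(35 - 49) = 4/(-14) = 4*(-1/14) = -2/7 ≈ -0.28571)
((Q(-5) + 16) + 13)*(W - 2) = ((-4 + 16) + 13)*(-2/7 - 2) = (12 + 13)*(-16/7) = 25*(-16/7) = -400/7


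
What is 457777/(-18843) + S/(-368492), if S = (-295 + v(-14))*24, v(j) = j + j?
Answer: -2478545461/102110217 ≈ -24.273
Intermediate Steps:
v(j) = 2*j
S = -7752 (S = (-295 + 2*(-14))*24 = (-295 - 28)*24 = -323*24 = -7752)
457777/(-18843) + S/(-368492) = 457777/(-18843) - 7752/(-368492) = 457777*(-1/18843) - 7752*(-1/368492) = -457777/18843 + 114/5419 = -2478545461/102110217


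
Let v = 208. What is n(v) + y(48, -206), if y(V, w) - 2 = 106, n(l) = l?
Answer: 316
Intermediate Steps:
y(V, w) = 108 (y(V, w) = 2 + 106 = 108)
n(v) + y(48, -206) = 208 + 108 = 316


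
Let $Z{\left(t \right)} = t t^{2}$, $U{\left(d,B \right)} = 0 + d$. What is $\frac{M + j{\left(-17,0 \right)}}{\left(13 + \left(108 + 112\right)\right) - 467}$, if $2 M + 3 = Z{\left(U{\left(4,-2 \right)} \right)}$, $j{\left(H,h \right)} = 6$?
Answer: $- \frac{73}{468} \approx -0.15598$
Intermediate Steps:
$U{\left(d,B \right)} = d$
$Z{\left(t \right)} = t^{3}$
$M = \frac{61}{2}$ ($M = - \frac{3}{2} + \frac{4^{3}}{2} = - \frac{3}{2} + \frac{1}{2} \cdot 64 = - \frac{3}{2} + 32 = \frac{61}{2} \approx 30.5$)
$\frac{M + j{\left(-17,0 \right)}}{\left(13 + \left(108 + 112\right)\right) - 467} = \frac{\frac{61}{2} + 6}{\left(13 + \left(108 + 112\right)\right) - 467} = \frac{73}{2 \left(\left(13 + 220\right) - 467\right)} = \frac{73}{2 \left(233 - 467\right)} = \frac{73}{2 \left(-234\right)} = \frac{73}{2} \left(- \frac{1}{234}\right) = - \frac{73}{468}$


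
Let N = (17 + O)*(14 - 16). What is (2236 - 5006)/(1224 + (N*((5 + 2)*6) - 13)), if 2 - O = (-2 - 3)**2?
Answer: -554/343 ≈ -1.6152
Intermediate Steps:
O = -23 (O = 2 - (-2 - 3)**2 = 2 - 1*(-5)**2 = 2 - 1*25 = 2 - 25 = -23)
N = 12 (N = (17 - 23)*(14 - 16) = -6*(-2) = 12)
(2236 - 5006)/(1224 + (N*((5 + 2)*6) - 13)) = (2236 - 5006)/(1224 + (12*((5 + 2)*6) - 13)) = -2770/(1224 + (12*(7*6) - 13)) = -2770/(1224 + (12*42 - 13)) = -2770/(1224 + (504 - 13)) = -2770/(1224 + 491) = -2770/1715 = -2770*1/1715 = -554/343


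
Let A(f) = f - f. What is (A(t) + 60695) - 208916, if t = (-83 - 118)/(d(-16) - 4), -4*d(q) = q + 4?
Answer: -148221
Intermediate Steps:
d(q) = -1 - q/4 (d(q) = -(q + 4)/4 = -(4 + q)/4 = -1 - q/4)
t = 201 (t = (-83 - 118)/((-1 - ¼*(-16)) - 4) = -201/((-1 + 4) - 4) = -201/(3 - 4) = -201/(-1) = -201*(-1) = 201)
A(f) = 0
(A(t) + 60695) - 208916 = (0 + 60695) - 208916 = 60695 - 208916 = -148221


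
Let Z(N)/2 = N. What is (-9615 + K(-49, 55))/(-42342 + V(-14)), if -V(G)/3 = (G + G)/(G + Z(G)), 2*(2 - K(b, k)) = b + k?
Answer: 1202/5293 ≈ 0.22709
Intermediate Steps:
K(b, k) = 2 - b/2 - k/2 (K(b, k) = 2 - (b + k)/2 = 2 + (-b/2 - k/2) = 2 - b/2 - k/2)
Z(N) = 2*N
V(G) = -2 (V(G) = -3*(G + G)/(G + 2*G) = -3*2*G/(3*G) = -3*2*G*1/(3*G) = -3*⅔ = -2)
(-9615 + K(-49, 55))/(-42342 + V(-14)) = (-9615 + (2 - ½*(-49) - ½*55))/(-42342 - 2) = (-9615 + (2 + 49/2 - 55/2))/(-42344) = (-9615 - 1)*(-1/42344) = -9616*(-1/42344) = 1202/5293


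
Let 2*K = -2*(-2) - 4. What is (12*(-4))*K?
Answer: 0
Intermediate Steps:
K = 0 (K = (-2*(-2) - 4)/2 = (4 - 4)/2 = (½)*0 = 0)
(12*(-4))*K = (12*(-4))*0 = -48*0 = 0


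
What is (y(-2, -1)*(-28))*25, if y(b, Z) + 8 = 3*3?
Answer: -700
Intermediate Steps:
y(b, Z) = 1 (y(b, Z) = -8 + 3*3 = -8 + 9 = 1)
(y(-2, -1)*(-28))*25 = (1*(-28))*25 = -28*25 = -700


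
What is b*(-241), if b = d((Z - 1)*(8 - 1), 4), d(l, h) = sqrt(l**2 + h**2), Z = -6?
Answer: -241*sqrt(2417) ≈ -11848.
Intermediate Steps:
d(l, h) = sqrt(h**2 + l**2)
b = sqrt(2417) (b = sqrt(4**2 + ((-6 - 1)*(8 - 1))**2) = sqrt(16 + (-7*7)**2) = sqrt(16 + (-49)**2) = sqrt(16 + 2401) = sqrt(2417) ≈ 49.163)
b*(-241) = sqrt(2417)*(-241) = -241*sqrt(2417)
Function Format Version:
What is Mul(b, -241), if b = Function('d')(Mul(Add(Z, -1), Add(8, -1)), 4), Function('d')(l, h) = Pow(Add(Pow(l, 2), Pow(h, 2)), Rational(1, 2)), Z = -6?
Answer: Mul(-241, Pow(2417, Rational(1, 2))) ≈ -11848.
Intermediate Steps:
Function('d')(l, h) = Pow(Add(Pow(h, 2), Pow(l, 2)), Rational(1, 2))
b = Pow(2417, Rational(1, 2)) (b = Pow(Add(Pow(4, 2), Pow(Mul(Add(-6, -1), Add(8, -1)), 2)), Rational(1, 2)) = Pow(Add(16, Pow(Mul(-7, 7), 2)), Rational(1, 2)) = Pow(Add(16, Pow(-49, 2)), Rational(1, 2)) = Pow(Add(16, 2401), Rational(1, 2)) = Pow(2417, Rational(1, 2)) ≈ 49.163)
Mul(b, -241) = Mul(Pow(2417, Rational(1, 2)), -241) = Mul(-241, Pow(2417, Rational(1, 2)))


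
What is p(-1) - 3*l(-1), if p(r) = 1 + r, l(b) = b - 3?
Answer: 12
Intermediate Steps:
l(b) = -3 + b
p(-1) - 3*l(-1) = (1 - 1) - 3*(-3 - 1) = 0 - 3*(-4) = 0 + 12 = 12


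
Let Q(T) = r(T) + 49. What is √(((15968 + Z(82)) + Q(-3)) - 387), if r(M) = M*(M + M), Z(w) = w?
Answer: 11*√130 ≈ 125.42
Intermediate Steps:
r(M) = 2*M² (r(M) = M*(2*M) = 2*M²)
Q(T) = 49 + 2*T² (Q(T) = 2*T² + 49 = 49 + 2*T²)
√(((15968 + Z(82)) + Q(-3)) - 387) = √(((15968 + 82) + (49 + 2*(-3)²)) - 387) = √((16050 + (49 + 2*9)) - 387) = √((16050 + (49 + 18)) - 387) = √((16050 + 67) - 387) = √(16117 - 387) = √15730 = 11*√130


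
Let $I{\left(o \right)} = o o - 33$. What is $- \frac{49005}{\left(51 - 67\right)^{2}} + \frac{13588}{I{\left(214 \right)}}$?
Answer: $- \frac{2239137287}{11715328} \approx -191.13$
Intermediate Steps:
$I{\left(o \right)} = -33 + o^{2}$ ($I{\left(o \right)} = o^{2} - 33 = -33 + o^{2}$)
$- \frac{49005}{\left(51 - 67\right)^{2}} + \frac{13588}{I{\left(214 \right)}} = - \frac{49005}{\left(51 - 67\right)^{2}} + \frac{13588}{-33 + 214^{2}} = - \frac{49005}{\left(-16\right)^{2}} + \frac{13588}{-33 + 45796} = - \frac{49005}{256} + \frac{13588}{45763} = - \frac{2239137287}{11715328}$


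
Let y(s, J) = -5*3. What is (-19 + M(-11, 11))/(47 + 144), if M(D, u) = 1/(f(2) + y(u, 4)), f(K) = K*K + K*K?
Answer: -134/1337 ≈ -0.10022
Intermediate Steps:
f(K) = 2*K² (f(K) = K² + K² = 2*K²)
y(s, J) = -15
M(D, u) = -⅐ (M(D, u) = 1/(2*2² - 15) = 1/(2*4 - 15) = 1/(8 - 15) = 1/(-7) = -⅐)
(-19 + M(-11, 11))/(47 + 144) = (-19 - ⅐)/(47 + 144) = -134/7/191 = -134/7*1/191 = -134/1337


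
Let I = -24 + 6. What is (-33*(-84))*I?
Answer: -49896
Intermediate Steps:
I = -18
(-33*(-84))*I = -33*(-84)*(-18) = 2772*(-18) = -49896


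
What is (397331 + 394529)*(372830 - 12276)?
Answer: 285508290440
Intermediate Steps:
(397331 + 394529)*(372830 - 12276) = 791860*360554 = 285508290440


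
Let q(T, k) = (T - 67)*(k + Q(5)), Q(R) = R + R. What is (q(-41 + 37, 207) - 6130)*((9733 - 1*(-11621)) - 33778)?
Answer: 267575688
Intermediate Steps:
Q(R) = 2*R
q(T, k) = (-67 + T)*(10 + k) (q(T, k) = (T - 67)*(k + 2*5) = (-67 + T)*(k + 10) = (-67 + T)*(10 + k))
(q(-41 + 37, 207) - 6130)*((9733 - 1*(-11621)) - 33778) = ((-670 - 67*207 + 10*(-41 + 37) + (-41 + 37)*207) - 6130)*((9733 - 1*(-11621)) - 33778) = ((-670 - 13869 + 10*(-4) - 4*207) - 6130)*((9733 + 11621) - 33778) = ((-670 - 13869 - 40 - 828) - 6130)*(21354 - 33778) = (-15407 - 6130)*(-12424) = -21537*(-12424) = 267575688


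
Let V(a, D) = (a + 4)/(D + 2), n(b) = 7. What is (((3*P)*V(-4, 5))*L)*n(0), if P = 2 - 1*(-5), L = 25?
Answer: 0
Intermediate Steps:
P = 7 (P = 2 + 5 = 7)
V(a, D) = (4 + a)/(2 + D)
(((3*P)*V(-4, 5))*L)*n(0) = (((3*7)*((4 - 4)/(2 + 5)))*25)*7 = ((21*(0/7))*25)*7 = ((21*((⅐)*0))*25)*7 = ((21*0)*25)*7 = (0*25)*7 = 0*7 = 0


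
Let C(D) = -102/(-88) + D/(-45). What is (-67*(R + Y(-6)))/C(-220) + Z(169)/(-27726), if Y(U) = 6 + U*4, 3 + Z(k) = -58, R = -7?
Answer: 3678160379/13280754 ≈ 276.95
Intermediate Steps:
Z(k) = -61 (Z(k) = -3 - 58 = -61)
Y(U) = 6 + 4*U
C(D) = 51/44 - D/45 (C(D) = -102*(-1/88) + D*(-1/45) = 51/44 - D/45)
(-67*(R + Y(-6)))/C(-220) + Z(169)/(-27726) = (-67*(-7 + (6 + 4*(-6))))/(51/44 - 1/45*(-220)) - 61/(-27726) = (-67*(-7 + (6 - 24)))/(51/44 + 44/9) - 61*(-1/27726) = (-67*(-7 - 18))/(2395/396) + 61/27726 = -67*(-25)*(396/2395) + 61/27726 = 1675*(396/2395) + 61/27726 = 132660/479 + 61/27726 = 3678160379/13280754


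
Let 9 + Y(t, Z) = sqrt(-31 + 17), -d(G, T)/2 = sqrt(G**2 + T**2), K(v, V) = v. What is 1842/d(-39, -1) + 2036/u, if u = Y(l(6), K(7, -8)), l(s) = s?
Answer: -18324/95 - 921*sqrt(1522)/1522 - 2036*I*sqrt(14)/95 ≈ -216.49 - 80.19*I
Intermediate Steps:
d(G, T) = -2*sqrt(G**2 + T**2)
Y(t, Z) = -9 + I*sqrt(14) (Y(t, Z) = -9 + sqrt(-31 + 17) = -9 + sqrt(-14) = -9 + I*sqrt(14))
u = -9 + I*sqrt(14) ≈ -9.0 + 3.7417*I
1842/d(-39, -1) + 2036/u = 1842/((-2*sqrt((-39)**2 + (-1)**2))) + 2036/(-9 + I*sqrt(14)) = 1842/((-2*sqrt(1521 + 1))) + 2036/(-9 + I*sqrt(14)) = 1842/((-2*sqrt(1522))) + 2036/(-9 + I*sqrt(14)) = 1842*(-sqrt(1522)/3044) + 2036/(-9 + I*sqrt(14)) = -921*sqrt(1522)/1522 + 2036/(-9 + I*sqrt(14)) = 2036/(-9 + I*sqrt(14)) - 921*sqrt(1522)/1522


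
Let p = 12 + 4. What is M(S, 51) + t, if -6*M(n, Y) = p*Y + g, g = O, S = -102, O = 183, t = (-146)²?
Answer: 42299/2 ≈ 21150.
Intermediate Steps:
t = 21316
p = 16
g = 183
M(n, Y) = -61/2 - 8*Y/3 (M(n, Y) = -(16*Y + 183)/6 = -(183 + 16*Y)/6 = -61/2 - 8*Y/3)
M(S, 51) + t = (-61/2 - 8/3*51) + 21316 = (-61/2 - 136) + 21316 = -333/2 + 21316 = 42299/2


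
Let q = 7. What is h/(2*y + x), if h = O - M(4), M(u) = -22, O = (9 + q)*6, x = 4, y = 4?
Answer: 59/6 ≈ 9.8333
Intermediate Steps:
O = 96 (O = (9 + 7)*6 = 16*6 = 96)
h = 118 (h = 96 - 1*(-22) = 96 + 22 = 118)
h/(2*y + x) = 118/(2*4 + 4) = 118/(8 + 4) = 118/12 = 118*(1/12) = 59/6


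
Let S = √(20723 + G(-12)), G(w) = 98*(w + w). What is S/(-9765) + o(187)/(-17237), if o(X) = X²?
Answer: -3179/1567 - √18371/9765 ≈ -2.0426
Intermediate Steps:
G(w) = 196*w (G(w) = 98*(2*w) = 196*w)
S = √18371 (S = √(20723 + 196*(-12)) = √(20723 - 2352) = √18371 ≈ 135.54)
S/(-9765) + o(187)/(-17237) = √18371/(-9765) + 187²/(-17237) = √18371*(-1/9765) + 34969*(-1/17237) = -√18371/9765 - 3179/1567 = -3179/1567 - √18371/9765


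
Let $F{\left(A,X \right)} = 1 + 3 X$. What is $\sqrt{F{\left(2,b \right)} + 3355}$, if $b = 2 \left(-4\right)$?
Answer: $14 \sqrt{17} \approx 57.724$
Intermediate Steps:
$b = -8$
$\sqrt{F{\left(2,b \right)} + 3355} = \sqrt{\left(1 + 3 \left(-8\right)\right) + 3355} = \sqrt{\left(1 - 24\right) + 3355} = \sqrt{-23 + 3355} = \sqrt{3332} = 14 \sqrt{17}$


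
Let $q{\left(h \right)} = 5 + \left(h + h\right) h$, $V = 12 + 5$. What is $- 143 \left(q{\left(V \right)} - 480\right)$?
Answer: $-14729$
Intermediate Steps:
$V = 17$
$q{\left(h \right)} = 5 + 2 h^{2}$ ($q{\left(h \right)} = 5 + 2 h h = 5 + 2 h^{2}$)
$- 143 \left(q{\left(V \right)} - 480\right) = - 143 \left(\left(5 + 2 \cdot 17^{2}\right) - 480\right) = - 143 \left(\left(5 + 2 \cdot 289\right) - 480\right) = - 143 \left(\left(5 + 578\right) - 480\right) = - 143 \left(583 - 480\right) = \left(-143\right) 103 = -14729$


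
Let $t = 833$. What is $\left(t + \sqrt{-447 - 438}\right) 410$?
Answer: $341530 + 410 i \sqrt{885} \approx 3.4153 \cdot 10^{5} + 12197.0 i$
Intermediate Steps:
$\left(t + \sqrt{-447 - 438}\right) 410 = \left(833 + \sqrt{-447 - 438}\right) 410 = \left(833 + \sqrt{-885}\right) 410 = \left(833 + i \sqrt{885}\right) 410 = 341530 + 410 i \sqrt{885}$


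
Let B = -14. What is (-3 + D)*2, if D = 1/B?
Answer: -43/7 ≈ -6.1429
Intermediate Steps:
D = -1/14 (D = 1/(-14) = -1/14 ≈ -0.071429)
(-3 + D)*2 = (-3 - 1/14)*2 = -43/14*2 = -43/7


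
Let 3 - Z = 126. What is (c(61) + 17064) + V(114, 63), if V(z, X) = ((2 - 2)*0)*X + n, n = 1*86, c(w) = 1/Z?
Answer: 2109449/123 ≈ 17150.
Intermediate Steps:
Z = -123 (Z = 3 - 1*126 = 3 - 126 = -123)
c(w) = -1/123 (c(w) = 1/(-123) = -1/123)
n = 86
V(z, X) = 86 (V(z, X) = ((2 - 2)*0)*X + 86 = (0*0)*X + 86 = 0*X + 86 = 0 + 86 = 86)
(c(61) + 17064) + V(114, 63) = (-1/123 + 17064) + 86 = 2098871/123 + 86 = 2109449/123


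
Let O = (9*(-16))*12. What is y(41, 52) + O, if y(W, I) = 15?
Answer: -1713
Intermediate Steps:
O = -1728 (O = -144*12 = -1728)
y(41, 52) + O = 15 - 1728 = -1713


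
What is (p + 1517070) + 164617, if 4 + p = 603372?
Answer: 2285055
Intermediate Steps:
p = 603368 (p = -4 + 603372 = 603368)
(p + 1517070) + 164617 = (603368 + 1517070) + 164617 = 2120438 + 164617 = 2285055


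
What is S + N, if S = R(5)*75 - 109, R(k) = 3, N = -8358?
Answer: -8242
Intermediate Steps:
S = 116 (S = 3*75 - 109 = 225 - 109 = 116)
S + N = 116 - 8358 = -8242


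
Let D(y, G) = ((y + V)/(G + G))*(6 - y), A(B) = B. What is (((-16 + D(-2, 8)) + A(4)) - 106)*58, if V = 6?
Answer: -6728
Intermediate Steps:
D(y, G) = (6 + y)*(6 - y)/(2*G) (D(y, G) = ((y + 6)/(G + G))*(6 - y) = ((6 + y)/((2*G)))*(6 - y) = ((6 + y)*(1/(2*G)))*(6 - y) = ((6 + y)/(2*G))*(6 - y) = (6 + y)*(6 - y)/(2*G))
(((-16 + D(-2, 8)) + A(4)) - 106)*58 = (((-16 + (½)*(36 - 1*(-2)²)/8) + 4) - 106)*58 = (((-16 + (½)*(⅛)*(36 - 1*4)) + 4) - 106)*58 = (((-16 + (½)*(⅛)*(36 - 4)) + 4) - 106)*58 = (((-16 + (½)*(⅛)*32) + 4) - 106)*58 = (((-16 + 2) + 4) - 106)*58 = ((-14 + 4) - 106)*58 = (-10 - 106)*58 = -116*58 = -6728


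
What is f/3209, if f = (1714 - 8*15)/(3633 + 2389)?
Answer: 797/9662299 ≈ 8.2485e-5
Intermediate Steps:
f = 797/3011 (f = (1714 - 120)/6022 = 1594*(1/6022) = 797/3011 ≈ 0.26470)
f/3209 = (797/3011)/3209 = (797/3011)*(1/3209) = 797/9662299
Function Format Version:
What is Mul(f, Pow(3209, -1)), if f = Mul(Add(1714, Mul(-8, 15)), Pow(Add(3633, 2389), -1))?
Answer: Rational(797, 9662299) ≈ 8.2485e-5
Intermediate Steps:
f = Rational(797, 3011) (f = Mul(Add(1714, -120), Pow(6022, -1)) = Mul(1594, Rational(1, 6022)) = Rational(797, 3011) ≈ 0.26470)
Mul(f, Pow(3209, -1)) = Mul(Rational(797, 3011), Pow(3209, -1)) = Mul(Rational(797, 3011), Rational(1, 3209)) = Rational(797, 9662299)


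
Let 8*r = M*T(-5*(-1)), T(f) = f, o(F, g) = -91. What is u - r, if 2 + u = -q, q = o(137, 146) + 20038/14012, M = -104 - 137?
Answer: 6675175/28024 ≈ 238.19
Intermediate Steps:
M = -241
r = -1205/8 (r = (-(-1205)*(-1))/8 = (-241*5)/8 = (⅛)*(-1205) = -1205/8 ≈ -150.63)
q = -627527/7006 (q = -91 + 20038/14012 = -91 + 20038*(1/14012) = -91 + 10019/7006 = -627527/7006 ≈ -89.570)
u = 613515/7006 (u = -2 - 1*(-627527/7006) = -2 + 627527/7006 = 613515/7006 ≈ 87.570)
u - r = 613515/7006 - 1*(-1205/8) = 613515/7006 + 1205/8 = 6675175/28024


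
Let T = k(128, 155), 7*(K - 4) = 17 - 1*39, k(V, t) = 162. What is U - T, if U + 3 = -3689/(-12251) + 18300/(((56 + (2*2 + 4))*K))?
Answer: 66212193/392032 ≈ 168.89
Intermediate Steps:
K = 6/7 (K = 4 + (17 - 1*39)/7 = 4 + (17 - 39)/7 = 4 + (⅐)*(-22) = 4 - 22/7 = 6/7 ≈ 0.85714)
T = 162
U = 129721377/392032 (U = -3 + (-3689/(-12251) + 18300/(((56 + (2*2 + 4))*(6/7)))) = -3 + (-3689*(-1/12251) + 18300/(((56 + (4 + 4))*(6/7)))) = -3 + (3689/12251 + 18300/(((56 + 8)*(6/7)))) = -3 + (3689/12251 + 18300/((64*(6/7)))) = -3 + (3689/12251 + 18300/(384/7)) = -3 + (3689/12251 + 18300*(7/384)) = -3 + (3689/12251 + 10675/32) = -3 + 130897473/392032 = 129721377/392032 ≈ 330.90)
U - T = 129721377/392032 - 1*162 = 129721377/392032 - 162 = 66212193/392032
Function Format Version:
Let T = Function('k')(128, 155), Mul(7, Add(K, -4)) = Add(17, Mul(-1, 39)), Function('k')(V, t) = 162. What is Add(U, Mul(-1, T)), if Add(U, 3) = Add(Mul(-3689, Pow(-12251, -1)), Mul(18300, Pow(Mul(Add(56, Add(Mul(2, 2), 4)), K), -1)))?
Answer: Rational(66212193, 392032) ≈ 168.89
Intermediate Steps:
K = Rational(6, 7) (K = Add(4, Mul(Rational(1, 7), Add(17, Mul(-1, 39)))) = Add(4, Mul(Rational(1, 7), Add(17, -39))) = Add(4, Mul(Rational(1, 7), -22)) = Add(4, Rational(-22, 7)) = Rational(6, 7) ≈ 0.85714)
T = 162
U = Rational(129721377, 392032) (U = Add(-3, Add(Mul(-3689, Pow(-12251, -1)), Mul(18300, Pow(Mul(Add(56, Add(Mul(2, 2), 4)), Rational(6, 7)), -1)))) = Add(-3, Add(Mul(-3689, Rational(-1, 12251)), Mul(18300, Pow(Mul(Add(56, Add(4, 4)), Rational(6, 7)), -1)))) = Add(-3, Add(Rational(3689, 12251), Mul(18300, Pow(Mul(Add(56, 8), Rational(6, 7)), -1)))) = Add(-3, Add(Rational(3689, 12251), Mul(18300, Pow(Mul(64, Rational(6, 7)), -1)))) = Add(-3, Add(Rational(3689, 12251), Mul(18300, Pow(Rational(384, 7), -1)))) = Add(-3, Add(Rational(3689, 12251), Mul(18300, Rational(7, 384)))) = Add(-3, Add(Rational(3689, 12251), Rational(10675, 32))) = Add(-3, Rational(130897473, 392032)) = Rational(129721377, 392032) ≈ 330.90)
Add(U, Mul(-1, T)) = Add(Rational(129721377, 392032), Mul(-1, 162)) = Add(Rational(129721377, 392032), -162) = Rational(66212193, 392032)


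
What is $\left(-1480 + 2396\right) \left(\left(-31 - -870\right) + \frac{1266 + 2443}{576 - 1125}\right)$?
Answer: $\frac{418522232}{549} \approx 7.6234 \cdot 10^{5}$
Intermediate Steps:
$\left(-1480 + 2396\right) \left(\left(-31 - -870\right) + \frac{1266 + 2443}{576 - 1125}\right) = 916 \left(\left(-31 + 870\right) + \frac{3709}{-549}\right) = 916 \left(839 + 3709 \left(- \frac{1}{549}\right)\right) = 916 \left(839 - \frac{3709}{549}\right) = 916 \cdot \frac{456902}{549} = \frac{418522232}{549}$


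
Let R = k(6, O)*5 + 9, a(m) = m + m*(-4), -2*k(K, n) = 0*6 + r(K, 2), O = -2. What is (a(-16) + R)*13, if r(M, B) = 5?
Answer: 1157/2 ≈ 578.50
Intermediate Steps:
k(K, n) = -5/2 (k(K, n) = -(0*6 + 5)/2 = -(0 + 5)/2 = -½*5 = -5/2)
a(m) = -3*m (a(m) = m - 4*m = -3*m)
R = -7/2 (R = -5/2*5 + 9 = -25/2 + 9 = -7/2 ≈ -3.5000)
(a(-16) + R)*13 = (-3*(-16) - 7/2)*13 = (48 - 7/2)*13 = (89/2)*13 = 1157/2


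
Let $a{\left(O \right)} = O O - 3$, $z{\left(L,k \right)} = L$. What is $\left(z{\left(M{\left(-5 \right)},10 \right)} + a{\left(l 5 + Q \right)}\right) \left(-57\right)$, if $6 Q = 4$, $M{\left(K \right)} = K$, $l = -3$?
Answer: $- \frac{33763}{3} \approx -11254.0$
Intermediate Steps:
$Q = \frac{2}{3}$ ($Q = \frac{1}{6} \cdot 4 = \frac{2}{3} \approx 0.66667$)
$a{\left(O \right)} = -3 + O^{2}$ ($a{\left(O \right)} = O^{2} - 3 = -3 + O^{2}$)
$\left(z{\left(M{\left(-5 \right)},10 \right)} + a{\left(l 5 + Q \right)}\right) \left(-57\right) = \left(-5 - \left(3 - \left(\left(-3\right) 5 + \frac{2}{3}\right)^{2}\right)\right) \left(-57\right) = \left(-5 - \left(3 - \left(-15 + \frac{2}{3}\right)^{2}\right)\right) \left(-57\right) = \left(-5 - \left(3 - \left(- \frac{43}{3}\right)^{2}\right)\right) \left(-57\right) = \left(-5 + \left(-3 + \frac{1849}{9}\right)\right) \left(-57\right) = \left(-5 + \frac{1822}{9}\right) \left(-57\right) = \frac{1777}{9} \left(-57\right) = - \frac{33763}{3}$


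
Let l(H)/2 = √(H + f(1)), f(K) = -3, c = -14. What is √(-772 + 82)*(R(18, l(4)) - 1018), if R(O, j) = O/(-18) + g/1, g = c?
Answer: -1033*I*√690 ≈ -27135.0*I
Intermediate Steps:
g = -14
l(H) = 2*√(-3 + H) (l(H) = 2*√(H - 3) = 2*√(-3 + H))
R(O, j) = -14 - O/18 (R(O, j) = O/(-18) - 14/1 = O*(-1/18) - 14*1 = -O/18 - 14 = -14 - O/18)
√(-772 + 82)*(R(18, l(4)) - 1018) = √(-772 + 82)*((-14 - 1/18*18) - 1018) = √(-690)*((-14 - 1) - 1018) = (I*√690)*(-15 - 1018) = (I*√690)*(-1033) = -1033*I*√690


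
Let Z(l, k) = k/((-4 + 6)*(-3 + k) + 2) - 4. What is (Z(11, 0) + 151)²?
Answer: 21609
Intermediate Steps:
Z(l, k) = -4 + k/(-4 + 2*k) (Z(l, k) = k/(2*(-3 + k) + 2) - 4 = k/((-6 + 2*k) + 2) - 4 = k/(-4 + 2*k) - 4 = -4 + k/(-4 + 2*k))
(Z(11, 0) + 151)² = ((16 - 7*0)/(2*(-2 + 0)) + 151)² = ((½)*(16 + 0)/(-2) + 151)² = ((½)*(-½)*16 + 151)² = (-4 + 151)² = 147² = 21609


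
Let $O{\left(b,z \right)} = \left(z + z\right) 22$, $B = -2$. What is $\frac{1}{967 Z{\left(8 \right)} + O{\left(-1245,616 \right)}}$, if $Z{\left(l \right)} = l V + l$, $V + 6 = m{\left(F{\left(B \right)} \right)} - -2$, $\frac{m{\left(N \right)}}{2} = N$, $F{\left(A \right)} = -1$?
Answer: $- \frac{1}{11576} \approx -8.6386 \cdot 10^{-5}$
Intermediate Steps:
$m{\left(N \right)} = 2 N$
$V = -6$ ($V = -6 + \left(2 \left(-1\right) - -2\right) = -6 + \left(-2 + 2\right) = -6 + 0 = -6$)
$Z{\left(l \right)} = - 5 l$ ($Z{\left(l \right)} = l \left(-6\right) + l = - 6 l + l = - 5 l$)
$O{\left(b,z \right)} = 44 z$ ($O{\left(b,z \right)} = 2 z 22 = 44 z$)
$\frac{1}{967 Z{\left(8 \right)} + O{\left(-1245,616 \right)}} = \frac{1}{967 \left(\left(-5\right) 8\right) + 44 \cdot 616} = \frac{1}{967 \left(-40\right) + 27104} = \frac{1}{-38680 + 27104} = \frac{1}{-11576} = - \frac{1}{11576}$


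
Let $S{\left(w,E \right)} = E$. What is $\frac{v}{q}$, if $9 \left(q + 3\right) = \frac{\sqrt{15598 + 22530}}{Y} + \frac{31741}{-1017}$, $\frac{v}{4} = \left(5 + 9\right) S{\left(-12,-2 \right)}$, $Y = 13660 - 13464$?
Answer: $\frac{145712010931200}{8412175929313} + \frac{51085602288 \sqrt{2383}}{8412175929313} \approx 17.618$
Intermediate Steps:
$Y = 196$
$v = -112$ ($v = 4 \left(5 + 9\right) \left(-2\right) = 4 \cdot 14 \left(-2\right) = 4 \left(-28\right) = -112$)
$q = - \frac{59200}{9153} + \frac{\sqrt{2383}}{441}$ ($q = -3 + \frac{\frac{\sqrt{15598 + 22530}}{196} + \frac{31741}{-1017}}{9} = -3 + \frac{\sqrt{38128} \cdot \frac{1}{196} + 31741 \left(- \frac{1}{1017}\right)}{9} = -3 + \frac{4 \sqrt{2383} \cdot \frac{1}{196} - \frac{31741}{1017}}{9} = -3 + \frac{\frac{\sqrt{2383}}{49} - \frac{31741}{1017}}{9} = -3 + \frac{- \frac{31741}{1017} + \frac{\sqrt{2383}}{49}}{9} = -3 - \left(\frac{31741}{9153} - \frac{\sqrt{2383}}{441}\right) = - \frac{59200}{9153} + \frac{\sqrt{2383}}{441} \approx -6.3571$)
$\frac{v}{q} = - \frac{112}{- \frac{59200}{9153} + \frac{\sqrt{2383}}{441}}$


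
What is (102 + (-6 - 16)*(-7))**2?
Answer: 65536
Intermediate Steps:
(102 + (-6 - 16)*(-7))**2 = (102 - 22*(-7))**2 = (102 + 154)**2 = 256**2 = 65536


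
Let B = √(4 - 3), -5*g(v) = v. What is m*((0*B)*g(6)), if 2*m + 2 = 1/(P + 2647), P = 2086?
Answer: 0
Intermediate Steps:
g(v) = -v/5
B = 1 (B = √1 = 1)
m = -9465/9466 (m = -1 + 1/(2*(2086 + 2647)) = -1 + (½)/4733 = -1 + (½)*(1/4733) = -1 + 1/9466 = -9465/9466 ≈ -0.99989)
m*((0*B)*g(6)) = -9465*0*1*(-⅕*6)/9466 = -0*(-6)/5 = -9465/9466*0 = 0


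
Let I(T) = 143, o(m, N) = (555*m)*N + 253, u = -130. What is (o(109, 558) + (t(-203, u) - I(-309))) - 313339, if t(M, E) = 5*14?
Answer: 33443051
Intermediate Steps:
o(m, N) = 253 + 555*N*m (o(m, N) = 555*N*m + 253 = 253 + 555*N*m)
t(M, E) = 70
(o(109, 558) + (t(-203, u) - I(-309))) - 313339 = ((253 + 555*558*109) + (70 - 1*143)) - 313339 = ((253 + 33756210) + (70 - 143)) - 313339 = (33756463 - 73) - 313339 = 33756390 - 313339 = 33443051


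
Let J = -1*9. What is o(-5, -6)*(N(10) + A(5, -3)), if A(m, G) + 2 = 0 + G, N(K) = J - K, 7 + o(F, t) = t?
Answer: 312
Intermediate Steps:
J = -9
o(F, t) = -7 + t
N(K) = -9 - K
A(m, G) = -2 + G (A(m, G) = -2 + (0 + G) = -2 + G)
o(-5, -6)*(N(10) + A(5, -3)) = (-7 - 6)*((-9 - 1*10) + (-2 - 3)) = -13*((-9 - 10) - 5) = -13*(-19 - 5) = -13*(-24) = 312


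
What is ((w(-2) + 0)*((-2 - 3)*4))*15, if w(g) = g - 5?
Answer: 2100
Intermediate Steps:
w(g) = -5 + g
((w(-2) + 0)*((-2 - 3)*4))*15 = (((-5 - 2) + 0)*((-2 - 3)*4))*15 = ((-7 + 0)*(-5*4))*15 = -7*(-20)*15 = 140*15 = 2100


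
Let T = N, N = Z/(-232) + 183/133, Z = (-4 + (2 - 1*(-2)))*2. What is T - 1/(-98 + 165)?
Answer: 12128/8911 ≈ 1.3610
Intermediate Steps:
Z = 0 (Z = (-4 + (2 + 2))*2 = (-4 + 4)*2 = 0*2 = 0)
N = 183/133 (N = 0/(-232) + 183/133 = 0*(-1/232) + 183*(1/133) = 0 + 183/133 = 183/133 ≈ 1.3759)
T = 183/133 ≈ 1.3759
T - 1/(-98 + 165) = 183/133 - 1/(-98 + 165) = 183/133 - 1/67 = 12128/8911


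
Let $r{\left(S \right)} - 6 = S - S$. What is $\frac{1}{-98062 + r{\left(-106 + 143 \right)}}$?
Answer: $- \frac{1}{98056} \approx -1.0198 \cdot 10^{-5}$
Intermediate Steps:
$r{\left(S \right)} = 6$ ($r{\left(S \right)} = 6 + \left(S - S\right) = 6 + 0 = 6$)
$\frac{1}{-98062 + r{\left(-106 + 143 \right)}} = \frac{1}{-98062 + 6} = \frac{1}{-98056} = - \frac{1}{98056}$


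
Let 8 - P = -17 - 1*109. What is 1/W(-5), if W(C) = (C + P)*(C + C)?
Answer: -1/1290 ≈ -0.00077519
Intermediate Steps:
P = 134 (P = 8 - (-17 - 1*109) = 8 - (-17 - 109) = 8 - 1*(-126) = 8 + 126 = 134)
W(C) = 2*C*(134 + C) (W(C) = (C + 134)*(C + C) = (134 + C)*(2*C) = 2*C*(134 + C))
1/W(-5) = 1/(2*(-5)*(134 - 5)) = 1/(2*(-5)*129) = 1/(-1290) = -1/1290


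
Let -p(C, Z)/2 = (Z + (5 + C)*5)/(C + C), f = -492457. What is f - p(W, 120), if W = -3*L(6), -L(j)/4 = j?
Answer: -35456399/72 ≈ -4.9245e+5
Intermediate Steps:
L(j) = -4*j
W = 72 (W = -(-12)*6 = -3*(-24) = 72)
p(C, Z) = -(25 + Z + 5*C)/C (p(C, Z) = -2*(Z + (5 + C)*5)/(C + C) = -2*(Z + (25 + 5*C))/(2*C) = -2*(25 + Z + 5*C)*1/(2*C) = -(25 + Z + 5*C)/C)
f - p(W, 120) = -492457 - (-25 - 1*120 - 5*72)/72 = -492457 - (-25 - 120 - 360)/72 = -492457 - (-505)/72 = -492457 - 1*(-505/72) = -492457 + 505/72 = -35456399/72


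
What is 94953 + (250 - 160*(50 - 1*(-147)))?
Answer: 63683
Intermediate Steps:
94953 + (250 - 160*(50 - 1*(-147))) = 94953 + (250 - 160*(50 + 147)) = 94953 + (250 - 160*197) = 94953 + (250 - 31520) = 94953 - 31270 = 63683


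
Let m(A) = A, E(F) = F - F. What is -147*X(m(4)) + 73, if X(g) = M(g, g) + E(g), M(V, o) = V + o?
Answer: -1103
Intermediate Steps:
E(F) = 0
X(g) = 2*g (X(g) = (g + g) + 0 = 2*g + 0 = 2*g)
-147*X(m(4)) + 73 = -294*4 + 73 = -147*8 + 73 = -1176 + 73 = -1103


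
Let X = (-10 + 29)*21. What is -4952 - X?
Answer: -5351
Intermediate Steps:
X = 399 (X = 19*21 = 399)
-4952 - X = -4952 - 1*399 = -4952 - 399 = -5351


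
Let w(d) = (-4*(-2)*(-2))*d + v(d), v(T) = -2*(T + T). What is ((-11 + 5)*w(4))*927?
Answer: 444960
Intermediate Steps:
v(T) = -4*T
w(d) = -20*d (w(d) = (-4*(-2)*(-2))*d - 4*d = (8*(-2))*d - 4*d = -16*d - 4*d = -20*d)
((-11 + 5)*w(4))*927 = ((-11 + 5)*(-20*4))*927 = -6*(-80)*927 = 480*927 = 444960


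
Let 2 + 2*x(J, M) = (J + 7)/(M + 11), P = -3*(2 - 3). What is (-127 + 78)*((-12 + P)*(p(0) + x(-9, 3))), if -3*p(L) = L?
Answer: -945/2 ≈ -472.50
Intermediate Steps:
p(L) = -L/3
P = 3 (P = -3*(-1) = 3)
x(J, M) = -1 + (7 + J)/(2*(11 + M)) (x(J, M) = -1 + ((J + 7)/(M + 11))/2 = -1 + ((7 + J)/(11 + M))/2 = -1 + (7 + J)/(2*(11 + M)))
(-127 + 78)*((-12 + P)*(p(0) + x(-9, 3))) = (-127 + 78)*((-12 + 3)*(-⅓*0 + (-15 - 9 - 2*3)/(2*(11 + 3)))) = -(-441)*(0 + (½)*(-15 - 9 - 6)/14) = -(-441)*(0 + (½)*(1/14)*(-30)) = -(-441)*(0 - 15/14) = -(-441)*(-15)/14 = -49*135/14 = -945/2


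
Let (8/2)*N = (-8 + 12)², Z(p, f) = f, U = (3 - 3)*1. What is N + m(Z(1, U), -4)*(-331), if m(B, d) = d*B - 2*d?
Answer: -2644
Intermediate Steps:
U = 0 (U = 0*1 = 0)
m(B, d) = -2*d + B*d (m(B, d) = B*d - 2*d = -2*d + B*d)
N = 4 (N = (-8 + 12)²/4 = (¼)*4² = (¼)*16 = 4)
N + m(Z(1, U), -4)*(-331) = 4 - 4*(-2 + 0)*(-331) = 4 - 4*(-2)*(-331) = 4 + 8*(-331) = 4 - 2648 = -2644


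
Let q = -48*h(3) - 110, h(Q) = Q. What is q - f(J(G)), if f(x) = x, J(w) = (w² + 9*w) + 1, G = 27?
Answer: -1227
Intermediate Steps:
J(w) = 1 + w² + 9*w
q = -254 (q = -48*3 - 110 = -144 - 110 = -254)
q - f(J(G)) = -254 - (1 + 27² + 9*27) = -254 - (1 + 729 + 243) = -254 - 1*973 = -254 - 973 = -1227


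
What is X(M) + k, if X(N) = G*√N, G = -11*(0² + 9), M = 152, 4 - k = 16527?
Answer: -16523 - 198*√38 ≈ -17744.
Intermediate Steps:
k = -16523 (k = 4 - 1*16527 = 4 - 16527 = -16523)
G = -99 (G = -11*(0 + 9) = -11*9 = -1*99 = -99)
X(N) = -99*√N
X(M) + k = -198*√38 - 16523 = -16523 - 198*√38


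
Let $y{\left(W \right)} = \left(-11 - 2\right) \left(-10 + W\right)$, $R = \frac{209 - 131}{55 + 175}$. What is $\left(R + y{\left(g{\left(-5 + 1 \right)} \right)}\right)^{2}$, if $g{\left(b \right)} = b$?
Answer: $\frac{439698961}{13225} \approx 33248.0$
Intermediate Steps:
$R = \frac{39}{115}$ ($R = \frac{78}{230} = 78 \cdot \frac{1}{230} = \frac{39}{115} \approx 0.33913$)
$y{\left(W \right)} = 130 - 13 W$ ($y{\left(W \right)} = - 13 \left(-10 + W\right) = 130 - 13 W$)
$\left(R + y{\left(g{\left(-5 + 1 \right)} \right)}\right)^{2} = \left(\frac{39}{115} + \left(130 - 13 \left(-5 + 1\right)\right)\right)^{2} = \left(\frac{39}{115} + \left(130 - -52\right)\right)^{2} = \left(\frac{39}{115} + \left(130 + 52\right)\right)^{2} = \left(\frac{39}{115} + 182\right)^{2} = \left(\frac{20969}{115}\right)^{2} = \frac{439698961}{13225}$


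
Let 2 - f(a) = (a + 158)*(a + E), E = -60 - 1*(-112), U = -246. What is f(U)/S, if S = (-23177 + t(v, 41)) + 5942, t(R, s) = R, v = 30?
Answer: 1138/1147 ≈ 0.99215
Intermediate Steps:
E = 52 (E = -60 + 112 = 52)
f(a) = 2 - (52 + a)*(158 + a) (f(a) = 2 - (a + 158)*(a + 52) = 2 - (158 + a)*(52 + a) = 2 - (52 + a)*(158 + a))
S = -17205 (S = (-23177 + 30) + 5942 = -23147 + 5942 = -17205)
f(U)/S = (-8214 - 1*(-246)² - 210*(-246))/(-17205) = (-8214 - 1*60516 + 51660)*(-1/17205) = (-8214 - 60516 + 51660)*(-1/17205) = -17070*(-1/17205) = 1138/1147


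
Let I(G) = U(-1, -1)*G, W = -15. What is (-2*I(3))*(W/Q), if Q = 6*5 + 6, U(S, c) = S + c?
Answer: -5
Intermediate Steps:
Q = 36 (Q = 30 + 6 = 36)
I(G) = -2*G (I(G) = (-1 - 1)*G = -2*G)
(-2*I(3))*(W/Q) = (-(-4)*3)*(-15/36) = (-2*(-6))*(-15*1/36) = 12*(-5/12) = -5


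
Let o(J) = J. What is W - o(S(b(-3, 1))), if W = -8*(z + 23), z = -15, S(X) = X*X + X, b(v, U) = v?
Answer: -70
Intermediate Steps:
S(X) = X + X**2 (S(X) = X**2 + X = X + X**2)
W = -64 (W = -8*(-15 + 23) = -8*8 = -64)
W - o(S(b(-3, 1))) = -64 - (-3)*(1 - 3) = -64 - (-3)*(-2) = -64 - 1*6 = -64 - 6 = -70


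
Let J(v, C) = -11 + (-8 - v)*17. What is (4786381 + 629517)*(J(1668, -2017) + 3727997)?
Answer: 20036082155612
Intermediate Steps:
J(v, C) = -147 - 17*v (J(v, C) = -11 + (-136 - 17*v) = -147 - 17*v)
(4786381 + 629517)*(J(1668, -2017) + 3727997) = (4786381 + 629517)*((-147 - 17*1668) + 3727997) = 5415898*((-147 - 28356) + 3727997) = 5415898*(-28503 + 3727997) = 5415898*3699494 = 20036082155612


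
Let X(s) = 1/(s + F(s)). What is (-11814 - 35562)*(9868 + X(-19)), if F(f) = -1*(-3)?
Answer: -467503407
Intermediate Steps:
F(f) = 3
X(s) = 1/(3 + s) (X(s) = 1/(s + 3) = 1/(3 + s))
(-11814 - 35562)*(9868 + X(-19)) = (-11814 - 35562)*(9868 + 1/(3 - 19)) = -47376*(9868 + 1/(-16)) = -47376*(9868 - 1/16) = -47376*157887/16 = -467503407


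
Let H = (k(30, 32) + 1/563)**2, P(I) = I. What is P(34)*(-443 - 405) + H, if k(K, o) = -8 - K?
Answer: -8681189759/316969 ≈ -27388.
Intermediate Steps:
H = 457660449/316969 (H = ((-8 - 1*30) + 1/563)**2 = ((-8 - 30) + 1/563)**2 = (-38 + 1/563)**2 = (-21393/563)**2 = 457660449/316969 ≈ 1443.9)
P(34)*(-443 - 405) + H = 34*(-443 - 405) + 457660449/316969 = 34*(-848) + 457660449/316969 = -28832 + 457660449/316969 = -8681189759/316969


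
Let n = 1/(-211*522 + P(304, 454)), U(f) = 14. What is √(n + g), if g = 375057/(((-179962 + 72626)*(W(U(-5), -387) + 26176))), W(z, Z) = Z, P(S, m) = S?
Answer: I*√835421752867598659269890/76010315291788 ≈ 0.012025*I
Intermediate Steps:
n = -1/109838 (n = 1/(-211*522 + 304) = 1/(-110142 + 304) = 1/(-109838) = -1/109838 ≈ -9.1043e-6)
g = -375057/2768088104 (g = 375057/(((-179962 + 72626)*(-387 + 26176))) = 375057/((-107336*25789)) = 375057/(-2768088104) = 375057*(-1/2768088104) = -375057/2768088104 ≈ -0.00013549)
√(n + g) = √(-1/109838 - 375057/2768088104) = √(-21981799435/152020630583576) = I*√835421752867598659269890/76010315291788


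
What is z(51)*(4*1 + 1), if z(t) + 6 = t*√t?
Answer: -30 + 255*√51 ≈ 1791.1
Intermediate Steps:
z(t) = -6 + t^(3/2) (z(t) = -6 + t*√t = -6 + t^(3/2))
z(51)*(4*1 + 1) = (-6 + 51^(3/2))*(4*1 + 1) = (-6 + 51*√51)*(4 + 1) = (-6 + 51*√51)*5 = -30 + 255*√51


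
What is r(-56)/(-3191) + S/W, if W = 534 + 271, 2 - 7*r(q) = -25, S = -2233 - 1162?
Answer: -2167310/513751 ≈ -4.2186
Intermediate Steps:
S = -3395
r(q) = 27/7 (r(q) = 2/7 - ⅐*(-25) = 2/7 + 25/7 = 27/7)
W = 805
r(-56)/(-3191) + S/W = (27/7)/(-3191) - 3395/805 = (27/7)*(-1/3191) - 3395*1/805 = -27/22337 - 97/23 = -2167310/513751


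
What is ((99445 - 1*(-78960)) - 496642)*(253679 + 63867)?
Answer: -101054886402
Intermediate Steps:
((99445 - 1*(-78960)) - 496642)*(253679 + 63867) = ((99445 + 78960) - 496642)*317546 = (178405 - 496642)*317546 = -318237*317546 = -101054886402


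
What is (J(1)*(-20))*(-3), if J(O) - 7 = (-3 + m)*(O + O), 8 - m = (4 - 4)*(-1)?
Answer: 1020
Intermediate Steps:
m = 8 (m = 8 - (4 - 4)*(-1) = 8 - 0*(-1) = 8 - 1*0 = 8 + 0 = 8)
J(O) = 7 + 10*O (J(O) = 7 + (-3 + 8)*(O + O) = 7 + 5*(2*O) = 7 + 10*O)
(J(1)*(-20))*(-3) = ((7 + 10*1)*(-20))*(-3) = ((7 + 10)*(-20))*(-3) = (17*(-20))*(-3) = -340*(-3) = 1020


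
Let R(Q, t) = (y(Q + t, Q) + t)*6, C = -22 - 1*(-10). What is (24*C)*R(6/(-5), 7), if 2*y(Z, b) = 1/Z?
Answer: -355104/29 ≈ -12245.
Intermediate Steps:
y(Z, b) = 1/(2*Z)
C = -12 (C = -22 + 10 = -12)
R(Q, t) = 3/(Q + t) + 6*t (R(Q, t) = (1/(2*(Q + t)) + t)*6 = (t + 1/(2*(Q + t)))*6 = 3/(Q + t) + 6*t)
(24*C)*R(6/(-5), 7) = (24*(-12))*(3*(1 + 2*7*(6/(-5) + 7))/(6/(-5) + 7)) = -864*(1 + 2*7*(6*(-⅕) + 7))/(6*(-⅕) + 7) = -864*(1 + 2*7*(-6/5 + 7))/(-6/5 + 7) = -864*(1 + 2*7*(29/5))/29/5 = -864*5*(1 + 406/5)/29 = -864*5*411/(29*5) = -288*1233/29 = -355104/29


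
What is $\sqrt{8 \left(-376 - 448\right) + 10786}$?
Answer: $3 \sqrt{466} \approx 64.761$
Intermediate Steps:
$\sqrt{8 \left(-376 - 448\right) + 10786} = \sqrt{8 \left(-824\right) + 10786} = \sqrt{-6592 + 10786} = \sqrt{4194} = 3 \sqrt{466}$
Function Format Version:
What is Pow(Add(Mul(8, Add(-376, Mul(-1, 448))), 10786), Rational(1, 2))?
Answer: Mul(3, Pow(466, Rational(1, 2))) ≈ 64.761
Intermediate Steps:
Pow(Add(Mul(8, Add(-376, Mul(-1, 448))), 10786), Rational(1, 2)) = Pow(Add(Mul(8, Add(-376, -448)), 10786), Rational(1, 2)) = Pow(Add(Mul(8, -824), 10786), Rational(1, 2)) = Pow(Add(-6592, 10786), Rational(1, 2)) = Pow(4194, Rational(1, 2)) = Mul(3, Pow(466, Rational(1, 2)))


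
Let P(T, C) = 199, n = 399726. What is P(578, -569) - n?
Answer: -399527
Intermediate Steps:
P(578, -569) - n = 199 - 1*399726 = 199 - 399726 = -399527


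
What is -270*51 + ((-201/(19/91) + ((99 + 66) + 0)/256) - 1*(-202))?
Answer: -70674113/4864 ≈ -14530.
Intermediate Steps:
-270*51 + ((-201/(19/91) + ((99 + 66) + 0)/256) - 1*(-202)) = -13770 + ((-201/(19*(1/91)) + (165 + 0)*(1/256)) + 202) = -13770 + ((-201/19/91 + 165*(1/256)) + 202) = -13770 + ((-201*91/19 + 165/256) + 202) = -13770 + ((-18291/19 + 165/256) + 202) = -13770 + (-4679361/4864 + 202) = -13770 - 3696833/4864 = -70674113/4864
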